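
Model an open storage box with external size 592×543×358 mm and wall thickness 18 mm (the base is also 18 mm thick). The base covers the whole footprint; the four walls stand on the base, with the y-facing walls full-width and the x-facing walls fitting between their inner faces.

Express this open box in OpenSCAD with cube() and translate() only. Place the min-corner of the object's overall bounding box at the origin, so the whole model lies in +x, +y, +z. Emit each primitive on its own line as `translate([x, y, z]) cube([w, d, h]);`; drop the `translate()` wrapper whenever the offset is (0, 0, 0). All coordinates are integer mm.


cube([592, 543, 18]);
translate([0, 0, 18]) cube([592, 18, 340]);
translate([0, 525, 18]) cube([592, 18, 340]);
translate([0, 18, 18]) cube([18, 507, 340]);
translate([574, 18, 18]) cube([18, 507, 340]);


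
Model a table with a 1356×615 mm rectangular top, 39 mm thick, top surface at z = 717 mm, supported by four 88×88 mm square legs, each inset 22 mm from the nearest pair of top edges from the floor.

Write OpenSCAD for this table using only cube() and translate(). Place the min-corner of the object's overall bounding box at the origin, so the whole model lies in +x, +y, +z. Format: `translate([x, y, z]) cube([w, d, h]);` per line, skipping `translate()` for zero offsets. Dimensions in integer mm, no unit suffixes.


translate([0, 0, 678]) cube([1356, 615, 39]);
translate([22, 22, 0]) cube([88, 88, 678]);
translate([1246, 22, 0]) cube([88, 88, 678]);
translate([22, 505, 0]) cube([88, 88, 678]);
translate([1246, 505, 0]) cube([88, 88, 678]);


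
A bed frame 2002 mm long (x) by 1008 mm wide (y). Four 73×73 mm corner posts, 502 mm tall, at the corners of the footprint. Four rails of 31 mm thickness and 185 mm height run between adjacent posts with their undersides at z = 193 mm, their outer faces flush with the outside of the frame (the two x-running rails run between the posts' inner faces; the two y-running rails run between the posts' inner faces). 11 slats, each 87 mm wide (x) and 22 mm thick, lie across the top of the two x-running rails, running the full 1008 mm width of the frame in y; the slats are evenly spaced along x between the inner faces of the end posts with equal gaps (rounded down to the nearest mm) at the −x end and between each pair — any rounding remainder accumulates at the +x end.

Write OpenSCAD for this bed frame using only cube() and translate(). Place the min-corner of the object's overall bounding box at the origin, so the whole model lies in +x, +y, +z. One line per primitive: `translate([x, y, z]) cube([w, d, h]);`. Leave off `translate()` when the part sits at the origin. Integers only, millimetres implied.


cube([73, 73, 502]);
translate([0, 935, 0]) cube([73, 73, 502]);
translate([1929, 0, 0]) cube([73, 73, 502]);
translate([1929, 935, 0]) cube([73, 73, 502]);
translate([73, 0, 193]) cube([1856, 31, 185]);
translate([73, 977, 193]) cube([1856, 31, 185]);
translate([0, 73, 193]) cube([31, 862, 185]);
translate([1971, 73, 193]) cube([31, 862, 185]);
translate([147, 0, 378]) cube([87, 1008, 22]);
translate([308, 0, 378]) cube([87, 1008, 22]);
translate([469, 0, 378]) cube([87, 1008, 22]);
translate([630, 0, 378]) cube([87, 1008, 22]);
translate([791, 0, 378]) cube([87, 1008, 22]);
translate([952, 0, 378]) cube([87, 1008, 22]);
translate([1113, 0, 378]) cube([87, 1008, 22]);
translate([1274, 0, 378]) cube([87, 1008, 22]);
translate([1435, 0, 378]) cube([87, 1008, 22]);
translate([1596, 0, 378]) cube([87, 1008, 22]);
translate([1757, 0, 378]) cube([87, 1008, 22]);


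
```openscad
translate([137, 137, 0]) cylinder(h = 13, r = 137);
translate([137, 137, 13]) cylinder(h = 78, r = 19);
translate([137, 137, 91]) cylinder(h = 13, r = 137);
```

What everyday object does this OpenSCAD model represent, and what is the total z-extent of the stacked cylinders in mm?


A spool. The overall height is 104 mm.

Three coaxial cylinders, large–small–large — a spool. Two 13 mm flanges and a 78 mm core give 13 + 78 + 13 = 104 mm.


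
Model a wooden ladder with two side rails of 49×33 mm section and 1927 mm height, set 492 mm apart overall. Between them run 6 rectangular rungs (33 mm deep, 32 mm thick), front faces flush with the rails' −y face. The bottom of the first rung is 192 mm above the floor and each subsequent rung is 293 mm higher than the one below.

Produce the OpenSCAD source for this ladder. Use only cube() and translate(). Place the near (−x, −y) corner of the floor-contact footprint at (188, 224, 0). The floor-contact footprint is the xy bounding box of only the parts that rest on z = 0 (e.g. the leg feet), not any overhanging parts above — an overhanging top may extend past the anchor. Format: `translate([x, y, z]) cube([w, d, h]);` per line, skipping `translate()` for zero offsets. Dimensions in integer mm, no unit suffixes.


translate([188, 224, 0]) cube([49, 33, 1927]);
translate([631, 224, 0]) cube([49, 33, 1927]);
translate([237, 224, 192]) cube([394, 33, 32]);
translate([237, 224, 485]) cube([394, 33, 32]);
translate([237, 224, 778]) cube([394, 33, 32]);
translate([237, 224, 1071]) cube([394, 33, 32]);
translate([237, 224, 1364]) cube([394, 33, 32]);
translate([237, 224, 1657]) cube([394, 33, 32]);


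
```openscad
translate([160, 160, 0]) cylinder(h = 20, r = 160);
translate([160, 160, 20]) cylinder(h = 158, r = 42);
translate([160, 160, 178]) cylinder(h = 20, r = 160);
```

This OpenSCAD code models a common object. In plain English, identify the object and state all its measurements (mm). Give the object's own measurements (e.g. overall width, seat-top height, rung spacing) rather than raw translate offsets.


A spool: two coaxial disc flanges of radius 160 mm and thickness 20 mm, joined by a core cylinder of radius 42 mm and height 158 mm. The lower flange rests on z = 0 and the three cylinders share a vertical axis.


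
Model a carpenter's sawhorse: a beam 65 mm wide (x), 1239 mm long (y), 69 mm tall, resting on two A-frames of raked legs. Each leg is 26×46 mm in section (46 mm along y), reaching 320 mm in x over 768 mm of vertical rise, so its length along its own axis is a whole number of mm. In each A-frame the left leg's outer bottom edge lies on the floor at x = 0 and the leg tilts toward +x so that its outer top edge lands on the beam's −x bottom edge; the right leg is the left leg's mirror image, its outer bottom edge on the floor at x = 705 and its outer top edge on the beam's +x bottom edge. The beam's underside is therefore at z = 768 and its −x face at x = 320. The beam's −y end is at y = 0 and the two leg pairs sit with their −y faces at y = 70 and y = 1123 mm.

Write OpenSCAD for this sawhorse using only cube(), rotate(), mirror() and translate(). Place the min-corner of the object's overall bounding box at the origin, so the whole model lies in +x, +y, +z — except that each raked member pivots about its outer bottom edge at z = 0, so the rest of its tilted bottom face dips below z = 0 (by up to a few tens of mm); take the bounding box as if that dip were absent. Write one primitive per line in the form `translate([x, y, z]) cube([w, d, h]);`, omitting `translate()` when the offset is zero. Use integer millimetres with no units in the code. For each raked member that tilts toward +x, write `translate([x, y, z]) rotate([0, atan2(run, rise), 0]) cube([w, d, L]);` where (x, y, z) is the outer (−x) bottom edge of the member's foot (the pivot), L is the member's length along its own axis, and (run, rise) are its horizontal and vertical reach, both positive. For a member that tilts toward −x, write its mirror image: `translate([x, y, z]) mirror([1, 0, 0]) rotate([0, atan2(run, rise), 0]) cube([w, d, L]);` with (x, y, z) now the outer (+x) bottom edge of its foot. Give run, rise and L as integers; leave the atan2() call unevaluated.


translate([320, 0, 768]) cube([65, 1239, 69]);
translate([0, 70, 0]) rotate([0, atan2(320, 768), 0]) cube([26, 46, 832]);
translate([705, 70, 0]) mirror([1, 0, 0]) rotate([0, atan2(320, 768), 0]) cube([26, 46, 832]);
translate([0, 1123, 0]) rotate([0, atan2(320, 768), 0]) cube([26, 46, 832]);
translate([705, 1123, 0]) mirror([1, 0, 0]) rotate([0, atan2(320, 768), 0]) cube([26, 46, 832]);


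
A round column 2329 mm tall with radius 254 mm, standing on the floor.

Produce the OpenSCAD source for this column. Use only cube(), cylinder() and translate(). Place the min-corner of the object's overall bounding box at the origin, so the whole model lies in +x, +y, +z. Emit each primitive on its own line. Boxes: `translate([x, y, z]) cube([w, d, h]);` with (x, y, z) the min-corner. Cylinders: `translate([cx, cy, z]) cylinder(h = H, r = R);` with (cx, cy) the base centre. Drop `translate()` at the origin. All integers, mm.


translate([254, 254, 0]) cylinder(h = 2329, r = 254);


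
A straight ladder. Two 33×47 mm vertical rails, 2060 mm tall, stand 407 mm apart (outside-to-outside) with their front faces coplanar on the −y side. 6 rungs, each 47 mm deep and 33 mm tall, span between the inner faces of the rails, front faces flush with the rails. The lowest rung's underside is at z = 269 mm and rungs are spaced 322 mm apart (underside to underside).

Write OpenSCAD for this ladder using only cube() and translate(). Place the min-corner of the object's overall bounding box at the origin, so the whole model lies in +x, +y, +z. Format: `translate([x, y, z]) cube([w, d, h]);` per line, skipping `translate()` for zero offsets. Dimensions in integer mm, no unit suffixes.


// rung span = 407 - 2*33 = 341
// rung[k] z = 269 + k*322
cube([33, 47, 2060]);
translate([374, 0, 0]) cube([33, 47, 2060]);
translate([33, 0, 269]) cube([341, 47, 33]);
translate([33, 0, 591]) cube([341, 47, 33]);
translate([33, 0, 913]) cube([341, 47, 33]);
translate([33, 0, 1235]) cube([341, 47, 33]);
translate([33, 0, 1557]) cube([341, 47, 33]);
translate([33, 0, 1879]) cube([341, 47, 33]);


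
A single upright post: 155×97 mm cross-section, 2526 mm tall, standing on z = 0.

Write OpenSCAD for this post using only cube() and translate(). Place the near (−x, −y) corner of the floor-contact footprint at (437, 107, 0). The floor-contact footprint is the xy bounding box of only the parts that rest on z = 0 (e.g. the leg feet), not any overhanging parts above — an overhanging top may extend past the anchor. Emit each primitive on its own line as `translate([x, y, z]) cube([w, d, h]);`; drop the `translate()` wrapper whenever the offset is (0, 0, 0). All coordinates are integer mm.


translate([437, 107, 0]) cube([155, 97, 2526]);


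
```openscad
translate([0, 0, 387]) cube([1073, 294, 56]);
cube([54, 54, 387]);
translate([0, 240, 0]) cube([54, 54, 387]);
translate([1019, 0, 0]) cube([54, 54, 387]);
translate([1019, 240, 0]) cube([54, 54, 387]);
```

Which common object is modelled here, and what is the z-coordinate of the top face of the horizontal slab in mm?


A bench. The seat-top height is 443 mm.

A long slab on four corner posts — a bench. The slab sits at z = 387 with thickness 56, so the top is 387 + 56 = 443 mm.


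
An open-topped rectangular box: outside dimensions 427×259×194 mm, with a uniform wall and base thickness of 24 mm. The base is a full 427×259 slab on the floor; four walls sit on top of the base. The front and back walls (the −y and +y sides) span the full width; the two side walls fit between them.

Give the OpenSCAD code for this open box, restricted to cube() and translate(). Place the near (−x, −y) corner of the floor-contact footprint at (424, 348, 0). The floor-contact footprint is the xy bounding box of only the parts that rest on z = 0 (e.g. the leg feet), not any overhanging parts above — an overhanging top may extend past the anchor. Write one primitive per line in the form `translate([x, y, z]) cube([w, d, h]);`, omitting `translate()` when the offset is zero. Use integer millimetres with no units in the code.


translate([424, 348, 0]) cube([427, 259, 24]);
translate([424, 348, 24]) cube([427, 24, 170]);
translate([424, 583, 24]) cube([427, 24, 170]);
translate([424, 372, 24]) cube([24, 211, 170]);
translate([827, 372, 24]) cube([24, 211, 170]);


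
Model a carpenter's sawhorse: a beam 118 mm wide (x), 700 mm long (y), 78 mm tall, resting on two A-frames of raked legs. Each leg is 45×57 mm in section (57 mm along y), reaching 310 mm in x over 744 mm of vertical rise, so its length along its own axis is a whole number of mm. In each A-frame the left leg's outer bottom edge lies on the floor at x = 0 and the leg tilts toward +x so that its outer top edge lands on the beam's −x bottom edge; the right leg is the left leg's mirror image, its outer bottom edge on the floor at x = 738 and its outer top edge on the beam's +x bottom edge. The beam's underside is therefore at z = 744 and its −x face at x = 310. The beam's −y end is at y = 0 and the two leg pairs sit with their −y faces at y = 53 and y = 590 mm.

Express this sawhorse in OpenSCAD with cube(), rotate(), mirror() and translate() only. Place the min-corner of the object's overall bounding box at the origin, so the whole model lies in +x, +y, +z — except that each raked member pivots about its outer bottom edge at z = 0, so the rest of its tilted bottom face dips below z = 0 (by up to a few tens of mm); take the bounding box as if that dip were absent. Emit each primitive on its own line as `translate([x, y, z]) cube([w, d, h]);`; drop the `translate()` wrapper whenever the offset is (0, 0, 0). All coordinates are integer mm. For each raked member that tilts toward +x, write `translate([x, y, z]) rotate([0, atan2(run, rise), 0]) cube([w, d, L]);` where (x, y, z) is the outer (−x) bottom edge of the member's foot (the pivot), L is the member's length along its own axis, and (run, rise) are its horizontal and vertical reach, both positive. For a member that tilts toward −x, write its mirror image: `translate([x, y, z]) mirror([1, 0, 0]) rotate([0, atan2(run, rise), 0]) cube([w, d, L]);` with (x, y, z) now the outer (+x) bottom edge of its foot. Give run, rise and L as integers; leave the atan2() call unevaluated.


translate([310, 0, 744]) cube([118, 700, 78]);
translate([0, 53, 0]) rotate([0, atan2(310, 744), 0]) cube([45, 57, 806]);
translate([738, 53, 0]) mirror([1, 0, 0]) rotate([0, atan2(310, 744), 0]) cube([45, 57, 806]);
translate([0, 590, 0]) rotate([0, atan2(310, 744), 0]) cube([45, 57, 806]);
translate([738, 590, 0]) mirror([1, 0, 0]) rotate([0, atan2(310, 744), 0]) cube([45, 57, 806]);


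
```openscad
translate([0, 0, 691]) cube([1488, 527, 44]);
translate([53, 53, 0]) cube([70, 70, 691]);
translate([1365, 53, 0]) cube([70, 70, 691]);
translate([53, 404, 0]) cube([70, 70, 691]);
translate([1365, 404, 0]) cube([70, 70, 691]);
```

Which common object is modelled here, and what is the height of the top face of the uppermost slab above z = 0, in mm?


A table. The table height is 735 mm.

A 1488×527×44 slab sits at z = 691 on four 70 mm square posts — a table. The top surface is at 691 + 44 = 735 mm.


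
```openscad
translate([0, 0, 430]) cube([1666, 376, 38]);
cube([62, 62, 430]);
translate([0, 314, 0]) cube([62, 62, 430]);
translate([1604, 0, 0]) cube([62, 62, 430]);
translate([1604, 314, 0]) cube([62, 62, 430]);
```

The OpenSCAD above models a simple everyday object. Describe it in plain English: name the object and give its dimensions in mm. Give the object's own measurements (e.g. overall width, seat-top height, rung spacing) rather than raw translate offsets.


A long wooden bench with a 1666 mm (x) × 376 mm (y) seat, 38 mm thick, its top surface 468 mm above the floor. Four 62 mm square legs at the seat corners, flush with the edges, run from z = 0 to the seat underside.


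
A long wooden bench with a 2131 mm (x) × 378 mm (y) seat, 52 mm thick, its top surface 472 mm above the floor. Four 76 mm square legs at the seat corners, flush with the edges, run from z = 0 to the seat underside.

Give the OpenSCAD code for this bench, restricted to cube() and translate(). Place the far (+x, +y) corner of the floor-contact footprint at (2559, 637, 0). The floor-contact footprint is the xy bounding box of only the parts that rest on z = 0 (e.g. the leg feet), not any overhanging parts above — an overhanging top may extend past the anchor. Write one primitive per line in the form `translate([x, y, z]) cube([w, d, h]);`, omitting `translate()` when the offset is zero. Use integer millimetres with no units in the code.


// leg_h = 472 − 52 = 420
translate([428, 259, 420]) cube([2131, 378, 52]);
translate([428, 259, 0]) cube([76, 76, 420]);
translate([428, 561, 0]) cube([76, 76, 420]);
translate([2483, 259, 0]) cube([76, 76, 420]);
translate([2483, 561, 0]) cube([76, 76, 420]);


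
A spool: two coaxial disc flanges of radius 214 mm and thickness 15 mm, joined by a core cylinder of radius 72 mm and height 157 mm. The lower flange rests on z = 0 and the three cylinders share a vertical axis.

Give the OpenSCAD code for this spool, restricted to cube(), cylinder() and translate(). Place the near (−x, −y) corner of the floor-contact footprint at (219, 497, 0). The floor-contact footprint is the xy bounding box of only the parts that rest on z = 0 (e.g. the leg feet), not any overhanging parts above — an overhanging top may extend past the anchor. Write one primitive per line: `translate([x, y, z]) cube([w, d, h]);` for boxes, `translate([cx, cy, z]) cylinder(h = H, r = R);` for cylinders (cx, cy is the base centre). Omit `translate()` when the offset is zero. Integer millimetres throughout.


translate([433, 711, 0]) cylinder(h = 15, r = 214);
translate([433, 711, 15]) cylinder(h = 157, r = 72);
translate([433, 711, 172]) cylinder(h = 15, r = 214);


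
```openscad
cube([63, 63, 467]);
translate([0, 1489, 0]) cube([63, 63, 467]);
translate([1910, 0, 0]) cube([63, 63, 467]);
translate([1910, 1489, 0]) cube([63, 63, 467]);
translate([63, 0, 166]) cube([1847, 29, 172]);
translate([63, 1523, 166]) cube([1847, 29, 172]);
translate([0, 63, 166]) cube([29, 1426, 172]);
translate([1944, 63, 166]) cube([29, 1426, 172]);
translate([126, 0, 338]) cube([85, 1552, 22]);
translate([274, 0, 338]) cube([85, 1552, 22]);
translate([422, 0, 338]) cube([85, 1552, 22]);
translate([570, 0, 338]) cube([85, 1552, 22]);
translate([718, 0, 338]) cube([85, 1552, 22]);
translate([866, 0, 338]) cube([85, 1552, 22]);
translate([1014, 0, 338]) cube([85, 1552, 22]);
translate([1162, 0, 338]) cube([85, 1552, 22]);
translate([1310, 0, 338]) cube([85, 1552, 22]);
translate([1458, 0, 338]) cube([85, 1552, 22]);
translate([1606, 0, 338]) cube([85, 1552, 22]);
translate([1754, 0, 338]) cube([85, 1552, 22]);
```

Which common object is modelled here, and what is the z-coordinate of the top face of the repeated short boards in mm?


A bed frame. The slat-top height is 360 mm.

Four posts, four rails, and a row of slats — a bed frame. Slats sit on the rails at z = 166 + 172 = 338; with slat thickness 22, the top is 360 mm.


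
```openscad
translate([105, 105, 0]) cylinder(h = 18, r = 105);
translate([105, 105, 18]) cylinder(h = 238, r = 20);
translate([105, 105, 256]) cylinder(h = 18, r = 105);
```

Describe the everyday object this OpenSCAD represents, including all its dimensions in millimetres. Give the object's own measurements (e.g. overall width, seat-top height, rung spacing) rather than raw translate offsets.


A spool: two coaxial disc flanges of radius 105 mm and thickness 18 mm, joined by a core cylinder of radius 20 mm and height 238 mm. The lower flange rests on z = 0 and the three cylinders share a vertical axis.


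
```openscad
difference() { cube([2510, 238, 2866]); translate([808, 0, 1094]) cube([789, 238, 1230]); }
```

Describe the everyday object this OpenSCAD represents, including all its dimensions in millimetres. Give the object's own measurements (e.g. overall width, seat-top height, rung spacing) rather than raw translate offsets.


A wall 2510 mm long (x), 238 mm thick (y), 2866 mm tall, with a rectangular window opening cut through it. The opening is 789 mm wide and 1230 mm tall; its sill is at z = 1094 mm and its near (−x) edge is 808 mm from the wall's −x end. The opening passes through the full wall thickness.


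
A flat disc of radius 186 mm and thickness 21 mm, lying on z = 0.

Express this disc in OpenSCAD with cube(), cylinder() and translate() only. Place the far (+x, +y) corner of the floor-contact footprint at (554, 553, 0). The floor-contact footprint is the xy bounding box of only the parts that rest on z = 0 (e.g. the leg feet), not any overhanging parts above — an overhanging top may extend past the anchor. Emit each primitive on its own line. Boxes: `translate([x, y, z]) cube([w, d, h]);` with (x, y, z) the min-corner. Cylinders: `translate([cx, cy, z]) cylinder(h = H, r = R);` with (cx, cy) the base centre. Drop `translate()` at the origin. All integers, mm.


translate([368, 367, 0]) cylinder(h = 21, r = 186);


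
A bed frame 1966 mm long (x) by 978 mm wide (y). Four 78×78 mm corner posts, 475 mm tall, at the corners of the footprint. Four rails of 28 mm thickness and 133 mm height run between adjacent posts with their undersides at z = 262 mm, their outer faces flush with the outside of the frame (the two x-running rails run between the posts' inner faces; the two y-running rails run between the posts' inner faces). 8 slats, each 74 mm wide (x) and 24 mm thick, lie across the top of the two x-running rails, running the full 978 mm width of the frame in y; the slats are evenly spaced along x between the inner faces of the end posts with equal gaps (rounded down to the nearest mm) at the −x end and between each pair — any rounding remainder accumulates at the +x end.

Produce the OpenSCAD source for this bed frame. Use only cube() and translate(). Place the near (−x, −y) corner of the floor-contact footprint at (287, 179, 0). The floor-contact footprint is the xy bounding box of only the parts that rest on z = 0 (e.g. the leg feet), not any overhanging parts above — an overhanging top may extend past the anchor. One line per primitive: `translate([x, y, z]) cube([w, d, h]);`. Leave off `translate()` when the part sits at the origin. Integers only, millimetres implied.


translate([287, 179, 0]) cube([78, 78, 475]);
translate([287, 1079, 0]) cube([78, 78, 475]);
translate([2175, 179, 0]) cube([78, 78, 475]);
translate([2175, 1079, 0]) cube([78, 78, 475]);
translate([365, 179, 262]) cube([1810, 28, 133]);
translate([365, 1129, 262]) cube([1810, 28, 133]);
translate([287, 257, 262]) cube([28, 822, 133]);
translate([2225, 257, 262]) cube([28, 822, 133]);
translate([500, 179, 395]) cube([74, 978, 24]);
translate([709, 179, 395]) cube([74, 978, 24]);
translate([918, 179, 395]) cube([74, 978, 24]);
translate([1127, 179, 395]) cube([74, 978, 24]);
translate([1336, 179, 395]) cube([74, 978, 24]);
translate([1545, 179, 395]) cube([74, 978, 24]);
translate([1754, 179, 395]) cube([74, 978, 24]);
translate([1963, 179, 395]) cube([74, 978, 24]);


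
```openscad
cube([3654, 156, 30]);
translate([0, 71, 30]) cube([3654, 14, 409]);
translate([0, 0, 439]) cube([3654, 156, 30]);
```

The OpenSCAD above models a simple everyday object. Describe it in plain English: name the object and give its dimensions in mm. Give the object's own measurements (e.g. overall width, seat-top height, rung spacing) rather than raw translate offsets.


An I-beam lying along x, 3654 mm long. Overall section height 469 mm. Two flanges 156 mm wide (y) and 30 mm thick, one on the floor and one at the top; a web 14 mm thick runs between them, centred on the flange width.


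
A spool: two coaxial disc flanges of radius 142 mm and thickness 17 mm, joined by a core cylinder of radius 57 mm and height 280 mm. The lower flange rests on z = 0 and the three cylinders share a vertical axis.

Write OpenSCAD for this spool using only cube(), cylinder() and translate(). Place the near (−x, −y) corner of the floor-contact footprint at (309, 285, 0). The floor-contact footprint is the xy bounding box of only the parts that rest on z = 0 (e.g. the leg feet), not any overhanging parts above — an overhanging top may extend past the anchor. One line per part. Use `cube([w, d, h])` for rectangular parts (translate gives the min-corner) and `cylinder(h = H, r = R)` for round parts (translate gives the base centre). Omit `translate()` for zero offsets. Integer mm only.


translate([451, 427, 0]) cylinder(h = 17, r = 142);
translate([451, 427, 17]) cylinder(h = 280, r = 57);
translate([451, 427, 297]) cylinder(h = 17, r = 142);


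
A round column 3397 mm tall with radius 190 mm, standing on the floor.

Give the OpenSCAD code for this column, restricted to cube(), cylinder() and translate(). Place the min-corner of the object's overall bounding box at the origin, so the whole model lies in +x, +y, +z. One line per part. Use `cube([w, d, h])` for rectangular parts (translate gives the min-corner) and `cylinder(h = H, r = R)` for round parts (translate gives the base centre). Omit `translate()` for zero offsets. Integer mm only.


translate([190, 190, 0]) cylinder(h = 3397, r = 190);


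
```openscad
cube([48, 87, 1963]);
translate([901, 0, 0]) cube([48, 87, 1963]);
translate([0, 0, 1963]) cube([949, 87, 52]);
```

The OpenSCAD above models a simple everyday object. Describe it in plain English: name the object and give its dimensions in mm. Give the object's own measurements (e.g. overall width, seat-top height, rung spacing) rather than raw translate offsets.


A door frame. The clear opening is 853 mm wide and 1963 mm high. Two 48 mm wide jambs, 87 mm deep, stand either side of the opening from the floor to the top of the opening. A 52 mm thick head sits across the top of both jambs, spanning the full outside width of the frame.


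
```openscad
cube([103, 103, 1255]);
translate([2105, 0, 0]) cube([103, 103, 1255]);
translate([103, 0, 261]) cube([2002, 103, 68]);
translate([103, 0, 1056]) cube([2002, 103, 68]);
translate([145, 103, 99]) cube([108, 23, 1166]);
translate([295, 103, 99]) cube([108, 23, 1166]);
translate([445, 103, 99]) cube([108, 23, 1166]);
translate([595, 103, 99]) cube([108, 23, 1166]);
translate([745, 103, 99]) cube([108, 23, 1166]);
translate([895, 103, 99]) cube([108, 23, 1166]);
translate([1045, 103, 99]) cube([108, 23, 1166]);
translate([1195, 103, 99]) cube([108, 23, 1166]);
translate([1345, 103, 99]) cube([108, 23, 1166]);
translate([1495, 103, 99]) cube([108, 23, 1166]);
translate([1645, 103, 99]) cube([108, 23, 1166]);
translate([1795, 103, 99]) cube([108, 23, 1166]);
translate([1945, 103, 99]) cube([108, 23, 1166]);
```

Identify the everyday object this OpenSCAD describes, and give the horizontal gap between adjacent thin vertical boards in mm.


A fence section. The picket gap is 42 mm.

Two posts, two rails, 13 pickets — a fence section. Span 2002 mm holds 13 pickets of 108 mm with 14 equal gaps: ⌊(2002 − 13·108) / 14⌋ = 42 mm.


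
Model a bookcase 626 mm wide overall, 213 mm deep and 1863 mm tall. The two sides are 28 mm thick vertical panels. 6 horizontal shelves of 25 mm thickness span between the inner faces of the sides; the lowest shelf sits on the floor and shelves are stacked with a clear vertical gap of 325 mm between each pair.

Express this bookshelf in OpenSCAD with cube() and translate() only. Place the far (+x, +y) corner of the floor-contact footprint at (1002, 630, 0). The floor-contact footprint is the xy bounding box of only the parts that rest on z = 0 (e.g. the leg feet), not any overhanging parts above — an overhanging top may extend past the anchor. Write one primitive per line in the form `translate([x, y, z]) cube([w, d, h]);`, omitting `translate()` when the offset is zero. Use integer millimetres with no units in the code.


translate([376, 417, 0]) cube([28, 213, 1863]);
translate([974, 417, 0]) cube([28, 213, 1863]);
translate([404, 417, 0]) cube([570, 213, 25]);
translate([404, 417, 350]) cube([570, 213, 25]);
translate([404, 417, 700]) cube([570, 213, 25]);
translate([404, 417, 1050]) cube([570, 213, 25]);
translate([404, 417, 1400]) cube([570, 213, 25]);
translate([404, 417, 1750]) cube([570, 213, 25]);


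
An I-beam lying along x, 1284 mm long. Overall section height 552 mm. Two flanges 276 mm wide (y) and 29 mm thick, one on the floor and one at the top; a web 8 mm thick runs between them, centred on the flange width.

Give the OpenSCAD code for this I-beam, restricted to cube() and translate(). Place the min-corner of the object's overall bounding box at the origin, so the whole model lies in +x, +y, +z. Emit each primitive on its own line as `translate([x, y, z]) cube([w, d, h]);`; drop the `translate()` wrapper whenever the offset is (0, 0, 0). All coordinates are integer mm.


cube([1284, 276, 29]);
translate([0, 134, 29]) cube([1284, 8, 494]);
translate([0, 0, 523]) cube([1284, 276, 29]);


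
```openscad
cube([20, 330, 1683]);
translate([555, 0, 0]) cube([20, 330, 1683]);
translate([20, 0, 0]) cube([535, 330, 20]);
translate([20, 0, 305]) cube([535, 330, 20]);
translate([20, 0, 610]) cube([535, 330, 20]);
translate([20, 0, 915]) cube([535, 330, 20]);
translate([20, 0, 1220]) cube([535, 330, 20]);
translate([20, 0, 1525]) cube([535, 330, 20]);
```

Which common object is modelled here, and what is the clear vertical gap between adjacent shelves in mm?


A bookshelf. The clear shelf gap is 285 mm.

Two tall side panels with 6 horizontal boards between them — a bookshelf. The first two shelf undersides are at z = 0 and z = 305; with shelf thickness 20, the clear gap is 305 − 0 − 20 = 285 mm.


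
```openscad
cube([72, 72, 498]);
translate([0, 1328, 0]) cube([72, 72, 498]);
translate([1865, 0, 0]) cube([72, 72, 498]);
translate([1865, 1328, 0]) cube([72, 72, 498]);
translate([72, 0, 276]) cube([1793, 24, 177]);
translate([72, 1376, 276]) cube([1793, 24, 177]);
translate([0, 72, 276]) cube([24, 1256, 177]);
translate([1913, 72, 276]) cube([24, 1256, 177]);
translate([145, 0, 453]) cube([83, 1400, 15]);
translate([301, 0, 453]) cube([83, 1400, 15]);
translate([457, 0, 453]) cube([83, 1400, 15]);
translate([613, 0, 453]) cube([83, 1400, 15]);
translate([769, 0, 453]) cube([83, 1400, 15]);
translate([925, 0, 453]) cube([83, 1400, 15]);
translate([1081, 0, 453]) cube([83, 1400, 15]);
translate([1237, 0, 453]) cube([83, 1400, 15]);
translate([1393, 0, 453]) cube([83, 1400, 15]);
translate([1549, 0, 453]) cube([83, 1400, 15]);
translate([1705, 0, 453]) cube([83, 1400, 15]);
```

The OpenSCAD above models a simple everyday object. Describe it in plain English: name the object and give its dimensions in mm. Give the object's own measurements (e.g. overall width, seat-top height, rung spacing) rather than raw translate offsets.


A bed frame 1937 mm long (x) by 1400 mm wide (y). Four 72×72 mm corner posts, 498 mm tall, at the corners of the footprint. Four rails of 24 mm thickness and 177 mm height run between adjacent posts with their undersides at z = 276 mm, their outer faces flush with the outside of the frame (the two x-running rails run between the posts' inner faces; the two y-running rails run between the posts' inner faces). 11 slats, each 83 mm wide (x) and 15 mm thick, lie across the top of the two x-running rails, running the full 1400 mm width of the frame in y; along x they sit between the end posts with a 73 mm gap after the −x posts and between neighbouring slats, leaving 77 mm before the +x posts.


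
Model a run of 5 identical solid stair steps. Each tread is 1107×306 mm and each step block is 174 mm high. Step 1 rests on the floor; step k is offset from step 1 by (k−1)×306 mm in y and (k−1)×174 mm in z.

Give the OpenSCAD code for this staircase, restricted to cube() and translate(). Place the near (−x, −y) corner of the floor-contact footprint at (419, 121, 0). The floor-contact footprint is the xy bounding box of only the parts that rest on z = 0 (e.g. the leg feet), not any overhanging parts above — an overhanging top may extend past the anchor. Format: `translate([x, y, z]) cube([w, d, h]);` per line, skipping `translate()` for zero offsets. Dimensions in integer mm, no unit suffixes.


translate([419, 121, 0]) cube([1107, 306, 174]);
translate([419, 427, 174]) cube([1107, 306, 174]);
translate([419, 733, 348]) cube([1107, 306, 174]);
translate([419, 1039, 522]) cube([1107, 306, 174]);
translate([419, 1345, 696]) cube([1107, 306, 174]);


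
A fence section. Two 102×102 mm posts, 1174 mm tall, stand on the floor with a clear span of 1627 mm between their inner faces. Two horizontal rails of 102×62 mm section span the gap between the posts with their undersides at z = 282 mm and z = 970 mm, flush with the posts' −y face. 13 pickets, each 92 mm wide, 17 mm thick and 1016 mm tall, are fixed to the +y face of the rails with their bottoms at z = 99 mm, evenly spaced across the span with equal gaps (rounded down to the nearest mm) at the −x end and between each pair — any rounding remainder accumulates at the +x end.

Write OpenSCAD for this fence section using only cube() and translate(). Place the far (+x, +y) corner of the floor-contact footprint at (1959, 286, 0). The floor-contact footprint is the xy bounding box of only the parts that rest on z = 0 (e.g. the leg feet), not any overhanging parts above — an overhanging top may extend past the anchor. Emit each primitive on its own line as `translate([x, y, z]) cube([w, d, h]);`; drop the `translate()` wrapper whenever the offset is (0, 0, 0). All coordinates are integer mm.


translate([128, 184, 0]) cube([102, 102, 1174]);
translate([1857, 184, 0]) cube([102, 102, 1174]);
translate([230, 184, 282]) cube([1627, 102, 62]);
translate([230, 184, 970]) cube([1627, 102, 62]);
translate([260, 286, 99]) cube([92, 17, 1016]);
translate([382, 286, 99]) cube([92, 17, 1016]);
translate([504, 286, 99]) cube([92, 17, 1016]);
translate([626, 286, 99]) cube([92, 17, 1016]);
translate([748, 286, 99]) cube([92, 17, 1016]);
translate([870, 286, 99]) cube([92, 17, 1016]);
translate([992, 286, 99]) cube([92, 17, 1016]);
translate([1114, 286, 99]) cube([92, 17, 1016]);
translate([1236, 286, 99]) cube([92, 17, 1016]);
translate([1358, 286, 99]) cube([92, 17, 1016]);
translate([1480, 286, 99]) cube([92, 17, 1016]);
translate([1602, 286, 99]) cube([92, 17, 1016]);
translate([1724, 286, 99]) cube([92, 17, 1016]);


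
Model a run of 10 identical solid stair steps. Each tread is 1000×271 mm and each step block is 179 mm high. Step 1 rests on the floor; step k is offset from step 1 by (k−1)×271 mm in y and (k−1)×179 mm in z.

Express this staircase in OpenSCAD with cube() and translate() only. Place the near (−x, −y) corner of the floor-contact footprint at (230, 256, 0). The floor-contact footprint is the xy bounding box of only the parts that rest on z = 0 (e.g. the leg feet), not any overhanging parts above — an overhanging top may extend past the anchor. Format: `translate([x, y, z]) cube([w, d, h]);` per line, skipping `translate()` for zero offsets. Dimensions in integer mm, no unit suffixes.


translate([230, 256, 0]) cube([1000, 271, 179]);
translate([230, 527, 179]) cube([1000, 271, 179]);
translate([230, 798, 358]) cube([1000, 271, 179]);
translate([230, 1069, 537]) cube([1000, 271, 179]);
translate([230, 1340, 716]) cube([1000, 271, 179]);
translate([230, 1611, 895]) cube([1000, 271, 179]);
translate([230, 1882, 1074]) cube([1000, 271, 179]);
translate([230, 2153, 1253]) cube([1000, 271, 179]);
translate([230, 2424, 1432]) cube([1000, 271, 179]);
translate([230, 2695, 1611]) cube([1000, 271, 179]);


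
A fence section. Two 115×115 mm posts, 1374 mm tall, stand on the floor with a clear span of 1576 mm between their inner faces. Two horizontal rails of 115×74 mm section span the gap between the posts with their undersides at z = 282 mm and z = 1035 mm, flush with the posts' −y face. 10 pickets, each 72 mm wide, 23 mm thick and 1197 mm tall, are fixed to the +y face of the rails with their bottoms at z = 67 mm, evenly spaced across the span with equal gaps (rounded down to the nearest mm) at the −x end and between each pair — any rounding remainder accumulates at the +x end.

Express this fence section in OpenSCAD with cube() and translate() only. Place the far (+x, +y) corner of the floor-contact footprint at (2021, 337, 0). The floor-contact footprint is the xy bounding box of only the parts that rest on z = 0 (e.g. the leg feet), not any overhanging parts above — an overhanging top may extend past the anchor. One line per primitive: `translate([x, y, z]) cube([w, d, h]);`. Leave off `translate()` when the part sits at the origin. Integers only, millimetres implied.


translate([215, 222, 0]) cube([115, 115, 1374]);
translate([1906, 222, 0]) cube([115, 115, 1374]);
translate([330, 222, 282]) cube([1576, 115, 74]);
translate([330, 222, 1035]) cube([1576, 115, 74]);
translate([407, 337, 67]) cube([72, 23, 1197]);
translate([556, 337, 67]) cube([72, 23, 1197]);
translate([705, 337, 67]) cube([72, 23, 1197]);
translate([854, 337, 67]) cube([72, 23, 1197]);
translate([1003, 337, 67]) cube([72, 23, 1197]);
translate([1152, 337, 67]) cube([72, 23, 1197]);
translate([1301, 337, 67]) cube([72, 23, 1197]);
translate([1450, 337, 67]) cube([72, 23, 1197]);
translate([1599, 337, 67]) cube([72, 23, 1197]);
translate([1748, 337, 67]) cube([72, 23, 1197]);


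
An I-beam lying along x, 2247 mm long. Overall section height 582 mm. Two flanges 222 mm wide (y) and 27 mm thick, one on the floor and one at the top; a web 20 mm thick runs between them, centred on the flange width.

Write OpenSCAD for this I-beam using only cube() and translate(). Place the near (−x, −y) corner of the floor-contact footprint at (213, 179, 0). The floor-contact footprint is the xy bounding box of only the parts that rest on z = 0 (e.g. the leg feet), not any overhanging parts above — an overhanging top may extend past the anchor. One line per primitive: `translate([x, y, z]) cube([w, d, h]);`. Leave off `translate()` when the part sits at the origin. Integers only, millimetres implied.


translate([213, 179, 0]) cube([2247, 222, 27]);
translate([213, 280, 27]) cube([2247, 20, 528]);
translate([213, 179, 555]) cube([2247, 222, 27]);


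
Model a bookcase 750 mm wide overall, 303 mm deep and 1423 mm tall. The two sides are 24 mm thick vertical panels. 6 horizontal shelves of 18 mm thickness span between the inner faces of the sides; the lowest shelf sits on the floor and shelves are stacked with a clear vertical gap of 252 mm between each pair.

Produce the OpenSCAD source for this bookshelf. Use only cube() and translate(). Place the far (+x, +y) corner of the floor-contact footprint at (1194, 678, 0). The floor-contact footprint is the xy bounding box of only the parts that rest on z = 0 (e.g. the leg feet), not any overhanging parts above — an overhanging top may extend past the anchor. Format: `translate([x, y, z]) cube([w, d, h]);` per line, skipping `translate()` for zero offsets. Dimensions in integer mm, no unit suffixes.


translate([444, 375, 0]) cube([24, 303, 1423]);
translate([1170, 375, 0]) cube([24, 303, 1423]);
translate([468, 375, 0]) cube([702, 303, 18]);
translate([468, 375, 270]) cube([702, 303, 18]);
translate([468, 375, 540]) cube([702, 303, 18]);
translate([468, 375, 810]) cube([702, 303, 18]);
translate([468, 375, 1080]) cube([702, 303, 18]);
translate([468, 375, 1350]) cube([702, 303, 18]);


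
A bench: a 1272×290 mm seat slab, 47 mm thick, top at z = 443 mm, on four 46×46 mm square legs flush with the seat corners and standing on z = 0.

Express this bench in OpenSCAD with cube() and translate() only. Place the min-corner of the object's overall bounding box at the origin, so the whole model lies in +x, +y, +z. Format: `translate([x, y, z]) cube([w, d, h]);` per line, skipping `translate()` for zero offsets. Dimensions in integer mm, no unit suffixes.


translate([0, 0, 396]) cube([1272, 290, 47]);
cube([46, 46, 396]);
translate([0, 244, 0]) cube([46, 46, 396]);
translate([1226, 0, 0]) cube([46, 46, 396]);
translate([1226, 244, 0]) cube([46, 46, 396]);


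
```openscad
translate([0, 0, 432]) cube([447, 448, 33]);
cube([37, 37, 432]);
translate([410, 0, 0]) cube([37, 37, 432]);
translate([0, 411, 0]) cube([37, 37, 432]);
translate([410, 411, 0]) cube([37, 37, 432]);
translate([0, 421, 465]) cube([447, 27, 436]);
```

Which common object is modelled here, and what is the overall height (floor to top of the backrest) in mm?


A chair. The overall height is 901 mm.

A slab on four corner posts with a tall panel at the back — a chair. The seat slab sits at z = 432 with thickness 33, and the 436 mm backrest starts at the seat top, so the overall height is 432 + 33 + 436 = 901 mm.
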